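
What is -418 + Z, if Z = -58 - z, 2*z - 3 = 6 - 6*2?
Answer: -949/2 ≈ -474.50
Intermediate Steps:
z = -3/2 (z = 3/2 + (6 - 6*2)/2 = 3/2 + (6 - 12)/2 = 3/2 + (½)*(-6) = 3/2 - 3 = -3/2 ≈ -1.5000)
Z = -113/2 (Z = -58 - 1*(-3/2) = -58 + 3/2 = -113/2 ≈ -56.500)
-418 + Z = -418 - 113/2 = -949/2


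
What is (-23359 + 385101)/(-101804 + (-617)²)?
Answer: 361742/278885 ≈ 1.2971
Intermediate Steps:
(-23359 + 385101)/(-101804 + (-617)²) = 361742/(-101804 + 380689) = 361742/278885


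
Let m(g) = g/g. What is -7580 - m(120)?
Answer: -7581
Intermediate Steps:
m(g) = 1
-7580 - m(120) = -7580 - 1*1 = -7580 - 1 = -7581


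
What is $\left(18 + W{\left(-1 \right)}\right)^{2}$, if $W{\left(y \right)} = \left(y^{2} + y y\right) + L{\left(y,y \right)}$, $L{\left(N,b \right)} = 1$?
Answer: $441$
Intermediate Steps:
$W{\left(y \right)} = 1 + 2 y^{2}$ ($W{\left(y \right)} = \left(y^{2} + y y\right) + 1 = \left(y^{2} + y^{2}\right) + 1 = 2 y^{2} + 1 = 1 + 2 y^{2}$)
$\left(18 + W{\left(-1 \right)}\right)^{2} = \left(18 + \left(1 + 2 \left(-1\right)^{2}\right)\right)^{2} = \left(18 + \left(1 + 2 \cdot 1\right)\right)^{2} = \left(18 + \left(1 + 2\right)\right)^{2} = \left(18 + 3\right)^{2} = 21^{2} = 441$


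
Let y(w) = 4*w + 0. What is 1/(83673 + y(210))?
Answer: 1/84513 ≈ 1.1832e-5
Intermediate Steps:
y(w) = 4*w
1/(83673 + y(210)) = 1/(83673 + 4*210) = 1/(83673 + 840) = 1/84513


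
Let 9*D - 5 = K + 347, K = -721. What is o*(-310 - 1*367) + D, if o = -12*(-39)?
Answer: -316877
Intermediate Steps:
o = 468
D = -41 (D = 5/9 + (-721 + 347)/9 = 5/9 + (1/9)*(-374) = 5/9 - 374/9 = -41)
o*(-310 - 1*367) + D = 468*(-310 - 1*367) - 41 = 468*(-310 - 367) - 41 = 468*(-677) - 41 = -316836 - 41 = -316877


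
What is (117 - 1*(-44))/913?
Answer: 161/913 ≈ 0.17634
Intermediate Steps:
(117 - 1*(-44))/913 = (117 + 44)*(1/913) = 161*(1/913) = 161/913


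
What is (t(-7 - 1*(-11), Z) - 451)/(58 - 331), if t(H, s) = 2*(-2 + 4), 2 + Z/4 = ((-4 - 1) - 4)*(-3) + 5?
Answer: 149/91 ≈ 1.6374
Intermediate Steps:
Z = 120 (Z = -8 + 4*(((-4 - 1) - 4)*(-3) + 5) = -8 + 4*((-5 - 4)*(-3) + 5) = -8 + 4*(-9*(-3) + 5) = -8 + 4*(27 + 5) = -8 + 4*32 = -8 + 128 = 120)
t(H, s) = 4 (t(H, s) = 2*2 = 4)
(t(-7 - 1*(-11), Z) - 451)/(58 - 331) = (4 - 451)/(58 - 331) = -447/(-273) = -447*(-1/273) = 149/91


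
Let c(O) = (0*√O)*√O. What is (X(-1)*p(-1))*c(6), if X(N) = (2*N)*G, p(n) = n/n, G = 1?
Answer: 0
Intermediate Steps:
p(n) = 1
X(N) = 2*N (X(N) = (2*N)*1 = 2*N)
c(O) = 0 (c(O) = 0*√O = 0)
(X(-1)*p(-1))*c(6) = ((2*(-1))*1)*0 = -2*1*0 = -2*0 = 0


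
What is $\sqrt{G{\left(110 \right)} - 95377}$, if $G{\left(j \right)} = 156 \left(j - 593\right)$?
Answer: $5 i \sqrt{6829} \approx 413.19 i$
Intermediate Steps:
$G{\left(j \right)} = -92508 + 156 j$ ($G{\left(j \right)} = 156 \left(-593 + j\right) = -92508 + 156 j$)
$\sqrt{G{\left(110 \right)} - 95377} = \sqrt{\left(-92508 + 156 \cdot 110\right) - 95377} = \sqrt{\left(-92508 + 17160\right) - 95377} = \sqrt{-75348 - 95377} = \sqrt{-170725} = 5 i \sqrt{6829}$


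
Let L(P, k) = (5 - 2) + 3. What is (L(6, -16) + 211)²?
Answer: 47089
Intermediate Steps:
L(P, k) = 6 (L(P, k) = 3 + 3 = 6)
(L(6, -16) + 211)² = (6 + 211)² = 217² = 47089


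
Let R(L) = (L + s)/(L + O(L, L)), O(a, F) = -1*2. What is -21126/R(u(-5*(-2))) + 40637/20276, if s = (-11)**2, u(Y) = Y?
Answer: -3421482761/2656156 ≈ -1288.1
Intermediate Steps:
s = 121
O(a, F) = -2
R(L) = (121 + L)/(-2 + L) (R(L) = (L + 121)/(L - 2) = (121 + L)/(-2 + L))
-21126/R(u(-5*(-2))) + 40637/20276 = -21126*(-2 - 5*(-2))/(121 - 5*(-2)) + 40637/20276 = -21126*(-2 + 10)/(121 + 10) + 40637*(1/20276) = -21126/(131/8) + 40637/20276 = -21126/((1/8)*131) + 40637/20276 = -21126/131/8 + 40637/20276 = -21126*8/131 + 40637/20276 = -169008/131 + 40637/20276 = -3421482761/2656156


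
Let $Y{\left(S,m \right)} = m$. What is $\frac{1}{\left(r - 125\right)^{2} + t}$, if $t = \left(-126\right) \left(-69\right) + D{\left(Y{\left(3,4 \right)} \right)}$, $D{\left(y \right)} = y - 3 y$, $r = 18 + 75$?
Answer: $\frac{1}{9710} \approx 0.00010299$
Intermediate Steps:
$r = 93$
$D{\left(y \right)} = - 2 y$
$t = 8686$ ($t = \left(-126\right) \left(-69\right) - 8 = 8694 - 8 = 8686$)
$\frac{1}{\left(r - 125\right)^{2} + t} = \frac{1}{\left(93 - 125\right)^{2} + 8686} = \frac{1}{\left(-32\right)^{2} + 8686} = \frac{1}{1024 + 8686} = \frac{1}{9710}$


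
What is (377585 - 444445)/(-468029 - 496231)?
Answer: 3343/48213 ≈ 0.069338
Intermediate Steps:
(377585 - 444445)/(-468029 - 496231) = -66860/(-964260) = -66860*(-1/964260) = 3343/48213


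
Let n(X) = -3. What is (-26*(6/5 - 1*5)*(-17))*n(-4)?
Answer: 25194/5 ≈ 5038.8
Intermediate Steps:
(-26*(6/5 - 1*5)*(-17))*n(-4) = -26*(6/5 - 1*5)*(-17)*(-3) = -26*(6*(⅕) - 5)*(-17)*(-3) = -26*(6/5 - 5)*(-17)*(-3) = -(-494)*(-17)/5*(-3) = -26*323/5*(-3) = -8398/5*(-3) = 25194/5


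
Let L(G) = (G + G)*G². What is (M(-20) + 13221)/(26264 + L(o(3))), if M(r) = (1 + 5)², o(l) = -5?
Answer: 13257/26014 ≈ 0.50961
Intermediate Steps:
M(r) = 36 (M(r) = 6² = 36)
L(G) = 2*G³ (L(G) = (2*G)*G² = 2*G³)
(M(-20) + 13221)/(26264 + L(o(3))) = (36 + 13221)/(26264 + 2*(-5)³) = 13257/(26264 + 2*(-125)) = 13257/(26264 - 250) = 13257/26014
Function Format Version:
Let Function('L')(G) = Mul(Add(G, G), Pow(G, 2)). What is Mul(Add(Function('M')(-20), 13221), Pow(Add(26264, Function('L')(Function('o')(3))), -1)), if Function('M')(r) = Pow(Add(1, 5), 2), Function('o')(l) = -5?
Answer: Rational(13257, 26014) ≈ 0.50961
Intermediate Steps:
Function('M')(r) = 36 (Function('M')(r) = Pow(6, 2) = 36)
Function('L')(G) = Mul(2, Pow(G, 3)) (Function('L')(G) = Mul(Mul(2, G), Pow(G, 2)) = Mul(2, Pow(G, 3)))
Mul(Add(Function('M')(-20), 13221), Pow(Add(26264, Function('L')(Function('o')(3))), -1)) = Mul(Add(36, 13221), Pow(Add(26264, Mul(2, Pow(-5, 3))), -1)) = Mul(13257, Pow(Add(26264, Mul(2, -125)), -1)) = Mul(13257, Pow(Add(26264, -250), -1)) = Mul(13257, Pow(26014, -1)) = Mul(13257, Rational(1, 26014)) = Rational(13257, 26014)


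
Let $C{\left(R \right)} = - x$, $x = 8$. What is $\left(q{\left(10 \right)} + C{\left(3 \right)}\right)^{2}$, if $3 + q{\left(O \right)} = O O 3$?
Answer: $83521$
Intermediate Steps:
$q{\left(O \right)} = -3 + 3 O^{2}$ ($q{\left(O \right)} = -3 + O O 3 = -3 + O^{2} \cdot 3 = -3 + 3 O^{2}$)
$C{\left(R \right)} = -8$ ($C{\left(R \right)} = \left(-1\right) 8 = -8$)
$\left(q{\left(10 \right)} + C{\left(3 \right)}\right)^{2} = \left(\left(-3 + 3 \cdot 10^{2}\right) - 8\right)^{2} = \left(\left(-3 + 3 \cdot 100\right) - 8\right)^{2} = \left(\left(-3 + 300\right) - 8\right)^{2} = \left(297 - 8\right)^{2} = 289^{2} = 83521$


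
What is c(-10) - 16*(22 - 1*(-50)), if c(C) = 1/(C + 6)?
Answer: -4609/4 ≈ -1152.3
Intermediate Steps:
c(C) = 1/(6 + C)
c(-10) - 16*(22 - 1*(-50)) = 1/(6 - 10) - 16*(22 - 1*(-50)) = 1/(-4) - 16*(22 + 50) = -¼ - 16*72 = -¼ - 1152 = -4609/4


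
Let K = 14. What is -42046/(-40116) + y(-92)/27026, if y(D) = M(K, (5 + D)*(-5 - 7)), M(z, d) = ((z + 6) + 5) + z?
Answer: 142237465/135521877 ≈ 1.0496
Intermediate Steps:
M(z, d) = 11 + 2*z (M(z, d) = ((6 + z) + 5) + z = (11 + z) + z = 11 + 2*z)
y(D) = 39 (y(D) = 11 + 2*14 = 11 + 28 = 39)
-42046/(-40116) + y(-92)/27026 = -42046/(-40116) + 39/27026 = -42046*(-1/40116) + 39*(1/27026) = 21023/20058 + 39/27026 = 142237465/135521877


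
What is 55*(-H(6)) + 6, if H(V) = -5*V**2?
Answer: 9906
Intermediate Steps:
55*(-H(6)) + 6 = 55*(-(-5)*6**2) + 6 = 55*(-(-5)*36) + 6 = 55*(-1*(-180)) + 6 = 55*180 + 6 = 9900 + 6 = 9906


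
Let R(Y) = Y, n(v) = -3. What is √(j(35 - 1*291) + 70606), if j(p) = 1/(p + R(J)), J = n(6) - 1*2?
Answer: 7*√10906465/87 ≈ 265.72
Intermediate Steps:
J = -5 (J = -3 - 1*2 = -3 - 2 = -5)
j(p) = 1/(-5 + p) (j(p) = 1/(p - 5) = 1/(-5 + p))
√(j(35 - 1*291) + 70606) = √(1/(-5 + (35 - 1*291)) + 70606) = √(1/(-5 + (35 - 291)) + 70606) = √(1/(-5 - 256) + 70606) = √(1/(-261) + 70606) = √(-1/261 + 70606) = √(18428165/261) = 7*√10906465/87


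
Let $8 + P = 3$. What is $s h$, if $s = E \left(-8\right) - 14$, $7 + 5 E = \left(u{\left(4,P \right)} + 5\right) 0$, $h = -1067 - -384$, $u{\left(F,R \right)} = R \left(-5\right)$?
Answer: $\frac{9562}{5} \approx 1912.4$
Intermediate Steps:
$P = -5$ ($P = -8 + 3 = -5$)
$u{\left(F,R \right)} = - 5 R$
$h = -683$ ($h = -1067 + 384 = -683$)
$E = - \frac{7}{5}$ ($E = - \frac{7}{5} + \frac{\left(\left(-5\right) \left(-5\right) + 5\right) 0}{5} = - \frac{7}{5} + \frac{\left(25 + 5\right) 0}{5} = - \frac{7}{5} + \frac{30 \cdot 0}{5} = - \frac{7}{5} + \frac{1}{5} \cdot 0 = - \frac{7}{5} + 0 = - \frac{7}{5} \approx -1.4$)
$s = - \frac{14}{5}$ ($s = \left(- \frac{7}{5}\right) \left(-8\right) - 14 = \frac{56}{5} - 14 = - \frac{14}{5} \approx -2.8$)
$s h = \left(- \frac{14}{5}\right) \left(-683\right) = \frac{9562}{5}$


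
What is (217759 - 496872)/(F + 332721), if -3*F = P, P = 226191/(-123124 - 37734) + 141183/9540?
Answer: -23795706245620/28365661744709 ≈ -0.83889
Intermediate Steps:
P = 1141808493/85254740 (P = 226191/(-160858) + 141183*(1/9540) = 226191*(-1/160858) + 15687/1060 = -226191/160858 + 15687/1060 = 1141808493/85254740 ≈ 13.393)
F = -380602831/85254740 (F = -⅓*1141808493/85254740 = -380602831/85254740 ≈ -4.4643)
(217759 - 496872)/(F + 332721) = (217759 - 496872)/(-380602831/85254740 + 332721) = -279113/28365661744709/85254740 = -279113*85254740/28365661744709 = -23795706245620/28365661744709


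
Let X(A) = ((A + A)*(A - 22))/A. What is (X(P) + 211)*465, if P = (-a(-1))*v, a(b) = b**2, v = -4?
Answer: 81375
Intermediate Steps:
P = 4 (P = -1*(-1)**2*(-4) = -1*1*(-4) = -1*(-4) = 4)
X(A) = -44 + 2*A (X(A) = ((2*A)*(-22 + A))/A = (2*A*(-22 + A))/A = -44 + 2*A)
(X(P) + 211)*465 = ((-44 + 2*4) + 211)*465 = ((-44 + 8) + 211)*465 = (-36 + 211)*465 = 175*465 = 81375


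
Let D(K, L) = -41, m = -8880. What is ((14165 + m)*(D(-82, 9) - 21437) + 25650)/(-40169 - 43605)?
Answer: 56742790/41887 ≈ 1354.7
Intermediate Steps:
((14165 + m)*(D(-82, 9) - 21437) + 25650)/(-40169 - 43605) = ((14165 - 8880)*(-41 - 21437) + 25650)/(-40169 - 43605) = (5285*(-21478) + 25650)/(-83774) = (-113511230 + 25650)*(-1/83774) = -113485580*(-1/83774) = 56742790/41887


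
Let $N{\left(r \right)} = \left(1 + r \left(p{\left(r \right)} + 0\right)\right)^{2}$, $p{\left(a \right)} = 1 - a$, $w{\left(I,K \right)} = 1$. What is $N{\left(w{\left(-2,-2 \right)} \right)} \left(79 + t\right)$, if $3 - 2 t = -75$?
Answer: $118$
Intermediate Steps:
$t = 39$ ($t = \frac{3}{2} - - \frac{75}{2} = \frac{3}{2} + \frac{75}{2} = 39$)
$N{\left(r \right)} = \left(1 + r \left(1 - r\right)\right)^{2}$ ($N{\left(r \right)} = \left(1 + r \left(\left(1 - r\right) + 0\right)\right)^{2} = \left(1 + r \left(1 - r\right)\right)^{2}$)
$N{\left(w{\left(-2,-2 \right)} \right)} \left(79 + t\right) = \left(-1 + 1 \left(-1 + 1\right)\right)^{2} \left(79 + 39\right) = \left(-1 + 1 \cdot 0\right)^{2} \cdot 118 = \left(-1 + 0\right)^{2} \cdot 118 = \left(-1\right)^{2} \cdot 118 = 1 \cdot 118 = 118$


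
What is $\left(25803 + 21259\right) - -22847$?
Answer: $69909$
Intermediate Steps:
$\left(25803 + 21259\right) - -22847 = 47062 + 22847 = 69909$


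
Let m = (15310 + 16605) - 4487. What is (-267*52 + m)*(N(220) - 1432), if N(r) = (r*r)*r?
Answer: 144197116992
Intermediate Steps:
m = 27428 (m = 31915 - 4487 = 27428)
N(r) = r**3 (N(r) = r**2*r = r**3)
(-267*52 + m)*(N(220) - 1432) = (-267*52 + 27428)*(220**3 - 1432) = (-13884 + 27428)*(10648000 - 1432) = 13544*10646568 = 144197116992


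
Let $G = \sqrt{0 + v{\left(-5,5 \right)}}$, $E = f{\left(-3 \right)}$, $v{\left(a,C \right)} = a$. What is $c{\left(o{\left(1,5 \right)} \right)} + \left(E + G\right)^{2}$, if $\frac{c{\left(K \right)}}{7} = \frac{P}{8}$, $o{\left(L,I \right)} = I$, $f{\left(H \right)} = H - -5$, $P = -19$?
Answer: $- \frac{141}{8} + 4 i \sqrt{5} \approx -17.625 + 8.9443 i$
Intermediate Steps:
$f{\left(H \right)} = 5 + H$ ($f{\left(H \right)} = H + 5 = 5 + H$)
$E = 2$ ($E = 5 - 3 = 2$)
$G = i \sqrt{5}$ ($G = \sqrt{0 - 5} = \sqrt{-5} = i \sqrt{5} \approx 2.2361 i$)
$c{\left(K \right)} = - \frac{133}{8}$ ($c{\left(K \right)} = 7 \left(- \frac{19}{8}\right) = - \frac{133}{8}$)
$c{\left(o{\left(1,5 \right)} \right)} + \left(E + G\right)^{2} = - \frac{133}{8} + \left(2 + i \sqrt{5}\right)^{2}$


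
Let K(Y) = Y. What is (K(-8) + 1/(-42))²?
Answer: 113569/1764 ≈ 64.381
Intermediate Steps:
(K(-8) + 1/(-42))² = (-8 + 1/(-42))² = (-8 - 1/42)² = (-337/42)² = 113569/1764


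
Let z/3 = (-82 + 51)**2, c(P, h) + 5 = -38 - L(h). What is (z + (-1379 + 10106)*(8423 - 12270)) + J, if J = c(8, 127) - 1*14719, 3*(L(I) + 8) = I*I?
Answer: -100770049/3 ≈ -3.3590e+7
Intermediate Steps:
L(I) = -8 + I**2/3 (L(I) = -8 + (I*I)/3 = -8 + I**2/3)
c(P, h) = -35 - h**2/3 (c(P, h) = -5 + (-38 - (-8 + h**2/3)) = -5 + (-38 + (8 - h**2/3)) = -5 + (-30 - h**2/3) = -35 - h**2/3)
z = 2883 (z = 3*(-82 + 51)**2 = 3*(-31)**2 = 3*961 = 2883)
J = -60391/3 (J = (-35 - 1/3*127**2) - 1*14719 = (-35 - 1/3*16129) - 14719 = (-35 - 16129/3) - 14719 = -16234/3 - 14719 = -60391/3 ≈ -20130.)
(z + (-1379 + 10106)*(8423 - 12270)) + J = (2883 + (-1379 + 10106)*(8423 - 12270)) - 60391/3 = (2883 + 8727*(-3847)) - 60391/3 = (2883 - 33572769) - 60391/3 = -33569886 - 60391/3 = -100770049/3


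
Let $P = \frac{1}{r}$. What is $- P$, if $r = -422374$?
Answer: $\frac{1}{422374} \approx 2.3676 \cdot 10^{-6}$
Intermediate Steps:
$P = - \frac{1}{422374}$ ($P = \frac{1}{-422374} = - \frac{1}{422374} \approx -2.3676 \cdot 10^{-6}$)
$- P = \left(-1\right) \left(- \frac{1}{422374}\right) = \frac{1}{422374}$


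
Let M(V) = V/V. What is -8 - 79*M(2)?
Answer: -87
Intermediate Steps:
M(V) = 1
-8 - 79*M(2) = -8 - 79*1 = -8 - 79 = -87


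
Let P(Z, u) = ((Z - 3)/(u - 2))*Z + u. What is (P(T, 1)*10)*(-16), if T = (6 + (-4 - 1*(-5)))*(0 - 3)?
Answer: 80480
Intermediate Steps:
T = -21 (T = (6 + (-4 + 5))*(-3) = (6 + 1)*(-3) = 7*(-3) = -21)
P(Z, u) = u + Z*(-3 + Z)/(-2 + u) (P(Z, u) = ((-3 + Z)/(-2 + u))*Z + u = Z*(-3 + Z)/(-2 + u) + u = u + Z*(-3 + Z)/(-2 + u))
(P(T, 1)*10)*(-16) = ((((-21)² + 1² - 3*(-21) - 2*1)/(-2 + 1))*10)*(-16) = (((441 + 1 + 63 - 2)/(-1))*10)*(-16) = (-1*503*10)*(-16) = -503*10*(-16) = -5030*(-16) = 80480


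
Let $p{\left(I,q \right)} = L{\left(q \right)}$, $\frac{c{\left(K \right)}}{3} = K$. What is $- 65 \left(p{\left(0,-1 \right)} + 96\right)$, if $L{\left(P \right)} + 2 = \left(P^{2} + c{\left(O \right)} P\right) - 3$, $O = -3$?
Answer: $-6565$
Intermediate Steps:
$c{\left(K \right)} = 3 K$
$L{\left(P \right)} = -5 + P^{2} - 9 P$ ($L{\left(P \right)} = -2 - \left(3 - P^{2} - 3 \left(-3\right) P\right) = -2 - \left(3 - P^{2} + 9 P\right) = -5 + P^{2} - 9 P$)
$p{\left(I,q \right)} = -5 + q^{2} - 9 q$
$- 65 \left(p{\left(0,-1 \right)} + 96\right) = - 65 \left(\left(-5 + \left(-1\right)^{2} - -9\right) + 96\right) = - 65 \left(\left(-5 + 1 + 9\right) + 96\right) = - 65 \left(5 + 96\right) = \left(-65\right) 101 = -6565$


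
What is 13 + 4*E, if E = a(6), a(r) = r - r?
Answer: 13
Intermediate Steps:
a(r) = 0
E = 0
13 + 4*E = 13 + 4*0 = 13 + 0 = 13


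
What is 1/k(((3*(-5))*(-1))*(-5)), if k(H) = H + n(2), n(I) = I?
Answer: -1/73 ≈ -0.013699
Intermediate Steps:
k(H) = 2 + H (k(H) = H + 2 = 2 + H)
1/k(((3*(-5))*(-1))*(-5)) = 1/(2 + ((3*(-5))*(-1))*(-5)) = 1/(2 - 15*(-1)*(-5)) = 1/(2 + 15*(-5)) = 1/(2 - 75) = 1/(-73) = -1/73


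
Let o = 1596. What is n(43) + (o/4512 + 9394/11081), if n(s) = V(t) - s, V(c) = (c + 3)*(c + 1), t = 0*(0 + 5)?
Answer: -23093189/595208 ≈ -38.799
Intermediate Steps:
t = 0 (t = 0*5 = 0)
V(c) = (1 + c)*(3 + c) (V(c) = (3 + c)*(1 + c) = (1 + c)*(3 + c))
n(s) = 3 - s (n(s) = (3 + 0² + 4*0) - s = (3 + 0 + 0) - s = 3 - s)
n(43) + (o/4512 + 9394/11081) = (3 - 1*43) + (1596/4512 + 9394/11081) = (3 - 43) + (1596*(1/4512) + 9394*(1/11081)) = -40 + (133/376 + 1342/1583) = -40 + 715131/595208 = -23093189/595208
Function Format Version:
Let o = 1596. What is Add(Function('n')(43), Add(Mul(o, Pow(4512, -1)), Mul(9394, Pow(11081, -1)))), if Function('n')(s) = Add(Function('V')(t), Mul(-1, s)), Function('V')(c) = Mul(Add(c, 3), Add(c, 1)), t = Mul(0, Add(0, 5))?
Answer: Rational(-23093189, 595208) ≈ -38.799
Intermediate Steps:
t = 0 (t = Mul(0, 5) = 0)
Function('V')(c) = Mul(Add(1, c), Add(3, c)) (Function('V')(c) = Mul(Add(3, c), Add(1, c)) = Mul(Add(1, c), Add(3, c)))
Function('n')(s) = Add(3, Mul(-1, s)) (Function('n')(s) = Add(Add(3, Pow(0, 2), Mul(4, 0)), Mul(-1, s)) = Add(Add(3, 0, 0), Mul(-1, s)) = Add(3, Mul(-1, s)))
Add(Function('n')(43), Add(Mul(o, Pow(4512, -1)), Mul(9394, Pow(11081, -1)))) = Add(Add(3, Mul(-1, 43)), Add(Mul(1596, Pow(4512, -1)), Mul(9394, Pow(11081, -1)))) = Add(Add(3, -43), Add(Mul(1596, Rational(1, 4512)), Mul(9394, Rational(1, 11081)))) = Add(-40, Add(Rational(133, 376), Rational(1342, 1583))) = Add(-40, Rational(715131, 595208)) = Rational(-23093189, 595208)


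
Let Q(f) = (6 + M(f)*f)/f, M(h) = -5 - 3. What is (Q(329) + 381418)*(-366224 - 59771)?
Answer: -53455512276520/329 ≈ -1.6248e+11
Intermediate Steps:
M(h) = -8
Q(f) = (6 - 8*f)/f
(Q(329) + 381418)*(-366224 - 59771) = ((-8 + 6/329) + 381418)*(-366224 - 59771) = ((-8 + 6*(1/329)) + 381418)*(-425995) = ((-8 + 6/329) + 381418)*(-425995) = (-2626/329 + 381418)*(-425995) = (125483896/329)*(-425995) = -53455512276520/329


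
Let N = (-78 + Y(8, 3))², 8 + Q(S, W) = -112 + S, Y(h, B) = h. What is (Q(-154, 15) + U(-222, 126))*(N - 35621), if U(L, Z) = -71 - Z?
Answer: 14469591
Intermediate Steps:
Q(S, W) = -120 + S (Q(S, W) = -8 + (-112 + S) = -120 + S)
N = 4900 (N = (-78 + 8)² = (-70)² = 4900)
(Q(-154, 15) + U(-222, 126))*(N - 35621) = ((-120 - 154) + (-71 - 1*126))*(4900 - 35621) = (-274 + (-71 - 126))*(-30721) = (-274 - 197)*(-30721) = -471*(-30721) = 14469591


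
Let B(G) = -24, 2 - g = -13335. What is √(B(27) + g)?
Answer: √13313 ≈ 115.38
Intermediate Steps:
g = 13337 (g = 2 - 1*(-13335) = 2 + 13335 = 13337)
√(B(27) + g) = √(-24 + 13337) = √13313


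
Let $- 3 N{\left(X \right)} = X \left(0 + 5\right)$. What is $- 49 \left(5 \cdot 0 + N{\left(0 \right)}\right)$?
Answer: $0$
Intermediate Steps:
$N{\left(X \right)} = - \frac{5 X}{3}$ ($N{\left(X \right)} = - \frac{X \left(0 + 5\right)}{3} = - \frac{X 5}{3} = - \frac{5 X}{3}$)
$- 49 \left(5 \cdot 0 + N{\left(0 \right)}\right) = - 49 \left(5 \cdot 0 - 0\right) = - 49 \left(0 + 0\right) = \left(-49\right) 0 = 0$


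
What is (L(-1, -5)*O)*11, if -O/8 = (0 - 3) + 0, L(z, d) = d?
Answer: -1320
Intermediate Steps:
O = 24 (O = -8*((0 - 3) + 0) = -8*(-3 + 0) = -8*(-3) = 24)
(L(-1, -5)*O)*11 = -5*24*11 = -120*11 = -1320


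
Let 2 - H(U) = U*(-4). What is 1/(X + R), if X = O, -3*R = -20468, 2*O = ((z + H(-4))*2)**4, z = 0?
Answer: 3/942452 ≈ 3.1832e-6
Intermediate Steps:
H(U) = 2 + 4*U (H(U) = 2 - U*(-4) = 2 - (-4)*U = 2 + 4*U)
O = 307328 (O = ((0 + (2 + 4*(-4)))*2)**4/2 = ((0 + (2 - 16))*2)**4/2 = ((0 - 14)*2)**4/2 = (-14*2)**4/2 = (1/2)*(-28)**4 = (1/2)*614656 = 307328)
R = 20468/3 (R = -1/3*(-20468) = 20468/3 ≈ 6822.7)
X = 307328
1/(X + R) = 1/(307328 + 20468/3) = 1/(942452/3) = 3/942452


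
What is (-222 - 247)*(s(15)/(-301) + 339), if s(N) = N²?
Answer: -6821538/43 ≈ -1.5864e+5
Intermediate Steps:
(-222 - 247)*(s(15)/(-301) + 339) = (-222 - 247)*(15²/(-301) + 339) = -469*(225*(-1/301) + 339) = -469*(-225/301 + 339) = -469*101814/301 = -6821538/43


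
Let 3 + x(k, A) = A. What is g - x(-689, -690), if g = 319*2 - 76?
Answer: 1255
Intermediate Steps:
g = 562 (g = 638 - 76 = 562)
x(k, A) = -3 + A
g - x(-689, -690) = 562 - (-3 - 690) = 562 - 1*(-693) = 562 + 693 = 1255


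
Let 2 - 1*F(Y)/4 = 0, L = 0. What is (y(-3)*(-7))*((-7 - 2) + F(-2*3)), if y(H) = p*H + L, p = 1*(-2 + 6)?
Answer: -84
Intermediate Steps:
p = 4 (p = 1*4 = 4)
y(H) = 4*H (y(H) = 4*H + 0 = 4*H)
F(Y) = 8 (F(Y) = 8 - 4*0 = 8 + 0 = 8)
(y(-3)*(-7))*((-7 - 2) + F(-2*3)) = ((4*(-3))*(-7))*((-7 - 2) + 8) = (-12*(-7))*(-9 + 8) = 84*(-1) = -84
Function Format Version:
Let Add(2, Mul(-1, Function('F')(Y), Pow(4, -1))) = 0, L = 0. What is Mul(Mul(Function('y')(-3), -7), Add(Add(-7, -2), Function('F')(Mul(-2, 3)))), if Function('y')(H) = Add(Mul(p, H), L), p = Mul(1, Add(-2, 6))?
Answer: -84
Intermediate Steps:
p = 4 (p = Mul(1, 4) = 4)
Function('y')(H) = Mul(4, H) (Function('y')(H) = Add(Mul(4, H), 0) = Mul(4, H))
Function('F')(Y) = 8 (Function('F')(Y) = Add(8, Mul(-4, 0)) = Add(8, 0) = 8)
Mul(Mul(Function('y')(-3), -7), Add(Add(-7, -2), Function('F')(Mul(-2, 3)))) = Mul(Mul(Mul(4, -3), -7), Add(Add(-7, -2), 8)) = Mul(Mul(-12, -7), Add(-9, 8)) = Mul(84, -1) = -84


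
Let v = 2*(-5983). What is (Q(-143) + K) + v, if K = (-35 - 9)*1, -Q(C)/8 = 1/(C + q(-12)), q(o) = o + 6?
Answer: -1789482/149 ≈ -12010.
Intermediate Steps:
q(o) = 6 + o
Q(C) = -8/(-6 + C) (Q(C) = -8/(C + (6 - 12)) = -8/(C - 6) = -8/(-6 + C))
v = -11966
K = -44 (K = -44*1 = -44)
(Q(-143) + K) + v = (-8/(-6 - 143) - 44) - 11966 = (-8/(-149) - 44) - 11966 = (-8*(-1/149) - 44) - 11966 = (8/149 - 44) - 11966 = -6548/149 - 11966 = -1789482/149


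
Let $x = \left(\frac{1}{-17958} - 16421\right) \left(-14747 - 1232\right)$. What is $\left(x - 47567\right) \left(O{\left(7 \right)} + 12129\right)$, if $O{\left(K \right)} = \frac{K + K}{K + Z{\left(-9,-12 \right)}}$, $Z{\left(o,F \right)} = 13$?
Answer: $\frac{114290066309705231}{35916} \approx 3.1821 \cdot 10^{12}$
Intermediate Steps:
$O{\left(K \right)} = \frac{2 K}{13 + K}$ ($O{\left(K \right)} = \frac{K + K}{K + 13} = \frac{2 K}{13 + K}$)
$x = \frac{4712020449301}{17958}$ ($x = \left(- \frac{1}{17958} - 16421\right) \left(-15979\right) = \left(- \frac{294888319}{17958}\right) \left(-15979\right) = \frac{4712020449301}{17958} \approx 2.6239 \cdot 10^{8}$)
$\left(x - 47567\right) \left(O{\left(7 \right)} + 12129\right) = \left(\frac{4712020449301}{17958} - 47567\right) \left(2 \cdot 7 \frac{1}{13 + 7} + 12129\right) = \frac{4711166241115 \left(2 \cdot 7 \cdot \frac{1}{20} + 12129\right)}{17958} = \frac{4711166241115 \left(\frac{7}{10} + 12129\right)}{17958} = \frac{4711166241115}{17958} \cdot \frac{121297}{10} = \frac{114290066309705231}{35916}$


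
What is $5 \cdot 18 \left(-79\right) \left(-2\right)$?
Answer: $14220$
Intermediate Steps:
$5 \cdot 18 \left(-79\right) \left(-2\right) = 90 \left(-79\right) \left(-2\right) = \left(-7110\right) \left(-2\right) = 14220$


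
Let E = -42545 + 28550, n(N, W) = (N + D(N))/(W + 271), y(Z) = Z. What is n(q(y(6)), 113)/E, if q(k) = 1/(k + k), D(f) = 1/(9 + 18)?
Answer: -13/580400640 ≈ -2.2398e-8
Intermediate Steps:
D(f) = 1/27
q(k) = 1/(2*k)
n(N, W) = (1/27 + N)/(271 + W) (n(N, W) = (N + 1/27)/(W + 271) = (1/27 + N)/(271 + W))
E = -13995
n(q(y(6)), 113)/E = ((1/27 + (½)/6)/(271 + 113))/(-13995) = ((1/27 + (½)*(⅙))/384)*(-1/13995) = ((1/27 + 1/12)/384)*(-1/13995) = ((1/384)*(13/108))*(-1/13995) = (13/41472)*(-1/13995) = -13/580400640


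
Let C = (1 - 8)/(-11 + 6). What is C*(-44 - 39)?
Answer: -581/5 ≈ -116.20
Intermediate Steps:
C = 7/5 (C = -7/(-5) = -7*(-⅕) = 7/5 ≈ 1.4000)
C*(-44 - 39) = 7*(-44 - 39)/5 = (7/5)*(-83) = -581/5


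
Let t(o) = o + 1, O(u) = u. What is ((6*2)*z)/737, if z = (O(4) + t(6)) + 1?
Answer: 144/737 ≈ 0.19539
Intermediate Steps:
t(o) = 1 + o
z = 12 (z = (4 + (1 + 6)) + 1 = (4 + 7) + 1 = 11 + 1 = 12)
((6*2)*z)/737 = ((6*2)*12)/737 = (12*12)*(1/737) = 144*(1/737) = 144/737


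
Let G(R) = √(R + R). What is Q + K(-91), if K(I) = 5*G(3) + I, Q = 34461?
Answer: 34370 + 5*√6 ≈ 34382.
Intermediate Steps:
G(R) = √2*√R (G(R) = √(2*R) = √2*√R)
K(I) = I + 5*√6 (K(I) = 5*(√2*√3) + I = 5*√6 + I = I + 5*√6)
Q + K(-91) = 34461 + (-91 + 5*√6) = 34370 + 5*√6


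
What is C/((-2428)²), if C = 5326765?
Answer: 5326765/5895184 ≈ 0.90358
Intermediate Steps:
C/((-2428)²) = 5326765/((-2428)²) = 5326765/5895184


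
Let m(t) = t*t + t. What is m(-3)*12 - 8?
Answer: 64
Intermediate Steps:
m(t) = t + t**2 (m(t) = t**2 + t = t + t**2)
m(-3)*12 - 8 = -3*(1 - 3)*12 - 8 = -3*(-2)*12 - 8 = 6*12 - 8 = 72 - 8 = 64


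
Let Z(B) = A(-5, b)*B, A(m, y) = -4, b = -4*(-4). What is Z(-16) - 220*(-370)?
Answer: 81464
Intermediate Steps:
b = 16
Z(B) = -4*B
Z(-16) - 220*(-370) = -4*(-16) - 220*(-370) = 64 + 81400 = 81464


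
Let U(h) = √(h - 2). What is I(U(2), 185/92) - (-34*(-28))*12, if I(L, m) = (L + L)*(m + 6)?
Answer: -11424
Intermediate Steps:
U(h) = √(-2 + h)
I(L, m) = 2*L*(6 + m) (I(L, m) = (2*L)*(6 + m) = 2*L*(6 + m))
I(U(2), 185/92) - (-34*(-28))*12 = 2*√(-2 + 2)*(6 + 185/92) - (-34*(-28))*12 = 2*√0*(6 + 185*(1/92)) - 952*12 = 2*0*(6 + 185/92) - 1*11424 = 2*0*(737/92) - 11424 = 0 - 11424 = -11424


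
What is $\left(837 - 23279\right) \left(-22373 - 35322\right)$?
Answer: $1294791190$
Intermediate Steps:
$\left(837 - 23279\right) \left(-22373 - 35322\right) = \left(-22442\right) \left(-57695\right) = 1294791190$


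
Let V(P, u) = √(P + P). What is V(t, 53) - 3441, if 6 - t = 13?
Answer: -3441 + I*√14 ≈ -3441.0 + 3.7417*I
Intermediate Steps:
t = -7 (t = 6 - 1*13 = 6 - 13 = -7)
V(P, u) = √2*√P (V(P, u) = √(2*P) = √2*√P)
V(t, 53) - 3441 = √2*√(-7) - 3441 = √2*(I*√7) - 3441 = I*√14 - 3441 = -3441 + I*√14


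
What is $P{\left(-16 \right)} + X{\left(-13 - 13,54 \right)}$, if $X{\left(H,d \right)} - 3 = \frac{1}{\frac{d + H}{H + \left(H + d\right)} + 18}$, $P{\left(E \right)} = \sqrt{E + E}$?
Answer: $\frac{97}{32} + 4 i \sqrt{2} \approx 3.0313 + 5.6569 i$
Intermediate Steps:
$P{\left(E \right)} = \sqrt{2} \sqrt{E}$ ($P{\left(E \right)} = \sqrt{2 E} = \sqrt{2} \sqrt{E}$)
$X{\left(H,d \right)} = 3 + \frac{1}{18 + \frac{H + d}{d + 2 H}}$ ($X{\left(H,d \right)} = 3 + \frac{1}{\frac{d + H}{H + \left(H + d\right)} + 18} = 3 + \frac{1}{\frac{H + d}{d + 2 H} + 18} = 3 + \frac{1}{18 + \frac{H + d}{d + 2 H}}$)
$P{\left(-16 \right)} + X{\left(-13 - 13,54 \right)} = \sqrt{2} \sqrt{-16} + \frac{58 \cdot 54 + 113 \left(-13 - 13\right)}{19 \cdot 54 + 37 \left(-13 - 13\right)} = \sqrt{2} \cdot 4 i + \frac{3132 + 113 \left(-13 - 13\right)}{1026 + 37 \left(-13 - 13\right)} = 4 i \sqrt{2} + \frac{3132 + 113 \left(-26\right)}{1026 + 37 \left(-26\right)} = 4 i \sqrt{2} + \frac{3132 - 2938}{1026 - 962} = 4 i \sqrt{2} + \frac{1}{64} \cdot 194 = 4 i \sqrt{2} + \frac{97}{32} = \frac{97}{32} + 4 i \sqrt{2}$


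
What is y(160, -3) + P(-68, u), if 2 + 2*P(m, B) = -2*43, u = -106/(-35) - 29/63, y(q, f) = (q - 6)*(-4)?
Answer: -660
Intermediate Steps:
y(q, f) = 24 - 4*q (y(q, f) = (-6 + q)*(-4) = 24 - 4*q)
u = 809/315 (u = -106*(-1/35) - 29*1/63 = 106/35 - 29/63 = 809/315 ≈ 2.5683)
P(m, B) = -44 (P(m, B) = -1 + (-2*43)/2 = -1 + (½)*(-86) = -1 - 43 = -44)
y(160, -3) + P(-68, u) = (24 - 4*160) - 44 = (24 - 640) - 44 = -616 - 44 = -660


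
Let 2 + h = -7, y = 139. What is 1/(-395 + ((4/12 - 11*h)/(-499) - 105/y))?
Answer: -208083/82391392 ≈ -0.0025255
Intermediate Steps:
h = -9 (h = -2 - 7 = -9)
1/(-395 + ((4/12 - 11*h)/(-499) - 105/y)) = 1/(-395 + ((4/12 - 11*(-9))/(-499) - 105/139)) = 1/(-395 + ((4*(1/12) + 99)*(-1/499) - 105*1/139)) = 1/(-395 + ((⅓ + 99)*(-1/499) - 105/139)) = 1/(-395 + ((298/3)*(-1/499) - 105/139)) = 1/(-395 + (-298/1497 - 105/139)) = 1/(-395 - 198607/208083) = 1/(-82391392/208083) = -208083/82391392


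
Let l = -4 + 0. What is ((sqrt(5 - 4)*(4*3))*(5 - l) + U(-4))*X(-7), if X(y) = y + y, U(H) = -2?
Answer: -1484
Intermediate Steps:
l = -4
X(y) = 2*y
((sqrt(5 - 4)*(4*3))*(5 - l) + U(-4))*X(-7) = ((sqrt(5 - 4)*(4*3))*(5 - 1*(-4)) - 2)*(2*(-7)) = ((sqrt(1)*12)*(5 + 4) - 2)*(-14) = ((1*12)*9 - 2)*(-14) = (12*9 - 2)*(-14) = (108 - 2)*(-14) = 106*(-14) = -1484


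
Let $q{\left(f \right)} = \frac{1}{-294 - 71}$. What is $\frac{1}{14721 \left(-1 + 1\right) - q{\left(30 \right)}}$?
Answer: $365$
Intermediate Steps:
$q{\left(f \right)} = - \frac{1}{365}$ ($q{\left(f \right)} = \frac{1}{-365} = - \frac{1}{365}$)
$\frac{1}{14721 \left(-1 + 1\right) - q{\left(30 \right)}} = \frac{1}{14721 \left(-1 + 1\right) - - \frac{1}{365}} = \frac{1}{14721 \cdot 0 + \frac{1}{365}} = \frac{1}{0 + \frac{1}{365}} = \frac{1}{\frac{1}{365}} = 365$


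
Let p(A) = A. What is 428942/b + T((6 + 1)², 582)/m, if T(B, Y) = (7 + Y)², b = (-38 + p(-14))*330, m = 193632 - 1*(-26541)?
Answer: -14748047101/629694780 ≈ -23.421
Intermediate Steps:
m = 220173 (m = 193632 + 26541 = 220173)
b = -17160 (b = (-38 - 14)*330 = -52*330 = -17160)
428942/b + T((6 + 1)², 582)/m = 428942/(-17160) + (7 + 582)²/220173 = 428942*(-1/17160) + 589²*(1/220173) = -214471/8580 + 346921*(1/220173) = -214471/8580 + 346921/220173 = -14748047101/629694780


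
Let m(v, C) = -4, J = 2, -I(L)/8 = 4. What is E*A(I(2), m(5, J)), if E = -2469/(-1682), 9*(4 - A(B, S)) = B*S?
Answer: -37858/2523 ≈ -15.005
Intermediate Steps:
I(L) = -32 (I(L) = -8*4 = -32)
A(B, S) = 4 - B*S/9
E = 2469/1682 (E = -2469*(-1/1682) = 2469/1682 ≈ 1.4679)
E*A(I(2), m(5, J)) = 2469*(4 - 1/9*(-32)*(-4))/1682 = 2469*(4 - 128/9)/1682 = (2469/1682)*(-92/9) = -37858/2523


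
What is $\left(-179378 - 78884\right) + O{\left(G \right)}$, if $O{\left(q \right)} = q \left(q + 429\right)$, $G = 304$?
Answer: $-35430$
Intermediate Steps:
$O{\left(q \right)} = q \left(429 + q\right)$
$\left(-179378 - 78884\right) + O{\left(G \right)} = \left(-179378 - 78884\right) + 304 \left(429 + 304\right) = -258262 + 304 \cdot 733 = -258262 + 222832 = -35430$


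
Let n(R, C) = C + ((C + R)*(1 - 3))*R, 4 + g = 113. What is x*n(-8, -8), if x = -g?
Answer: 28776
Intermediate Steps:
g = 109 (g = -4 + 113 = 109)
n(R, C) = C + R*(-2*C - 2*R) (n(R, C) = C + ((C + R)*(-2))*R = C + (-2*C - 2*R)*R = C + R*(-2*C - 2*R))
x = -109 (x = -1*109 = -109)
x*n(-8, -8) = -109*(-8 - 2*(-8)**2 - 2*(-8)*(-8)) = -109*(-8 - 2*64 - 128) = -109*(-8 - 128 - 128) = -109*(-264) = 28776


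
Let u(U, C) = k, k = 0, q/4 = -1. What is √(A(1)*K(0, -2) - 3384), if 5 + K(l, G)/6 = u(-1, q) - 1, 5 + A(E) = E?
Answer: 18*I*√10 ≈ 56.921*I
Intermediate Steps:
q = -4 (q = 4*(-1) = -4)
u(U, C) = 0
A(E) = -5 + E
K(l, G) = -36 (K(l, G) = -30 + 6*(0 - 1) = -30 + 6*(-1) = -30 - 6 = -36)
√(A(1)*K(0, -2) - 3384) = √((-5 + 1)*(-36) - 3384) = √(-4*(-36) - 3384) = √(144 - 3384) = √(-3240) = 18*I*√10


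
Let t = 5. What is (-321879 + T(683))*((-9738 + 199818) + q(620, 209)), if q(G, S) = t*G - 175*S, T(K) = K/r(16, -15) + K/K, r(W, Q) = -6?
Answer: -302553186355/6 ≈ -5.0425e+10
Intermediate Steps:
T(K) = 1 - K/6 (T(K) = K/(-6) + K/K = K*(-⅙) + 1 = -K/6 + 1 = 1 - K/6)
q(G, S) = -175*S + 5*G (q(G, S) = 5*G - 175*S = -175*S + 5*G)
(-321879 + T(683))*((-9738 + 199818) + q(620, 209)) = (-321879 + (1 - ⅙*683))*((-9738 + 199818) + (-175*209 + 5*620)) = (-321879 + (1 - 683/6))*(190080 + (-36575 + 3100)) = (-321879 - 677/6)*(190080 - 33475) = -1931951/6*156605 = -302553186355/6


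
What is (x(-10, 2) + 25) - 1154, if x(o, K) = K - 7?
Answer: -1134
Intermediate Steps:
x(o, K) = -7 + K
(x(-10, 2) + 25) - 1154 = ((-7 + 2) + 25) - 1154 = (-5 + 25) - 1154 = 20 - 1154 = -1134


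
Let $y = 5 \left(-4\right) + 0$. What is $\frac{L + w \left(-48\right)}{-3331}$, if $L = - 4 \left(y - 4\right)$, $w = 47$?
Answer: $\frac{2160}{3331} \approx 0.64845$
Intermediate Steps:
$y = -20$ ($y = -20 + 0 = -20$)
$L = 96$ ($L = - 4 \left(-20 - 4\right) = \left(-4\right) \left(-24\right) = 96$)
$\frac{L + w \left(-48\right)}{-3331} = \frac{96 + 47 \left(-48\right)}{-3331} = \left(96 - 2256\right) \left(- \frac{1}{3331}\right) = \left(-2160\right) \left(- \frac{1}{3331}\right) = \frac{2160}{3331}$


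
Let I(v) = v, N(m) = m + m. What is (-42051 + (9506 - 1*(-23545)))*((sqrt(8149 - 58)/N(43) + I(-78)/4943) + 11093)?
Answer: -493493589000/4943 - 13500*sqrt(899)/43 ≈ -9.9846e+7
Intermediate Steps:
N(m) = 2*m
(-42051 + (9506 - 1*(-23545)))*((sqrt(8149 - 58)/N(43) + I(-78)/4943) + 11093) = (-42051 + (9506 - 1*(-23545)))*((sqrt(8149 - 58)/((2*43)) - 78/4943) + 11093) = (-42051 + (9506 + 23545))*((sqrt(8091)/86 - 78*1/4943) + 11093) = (-42051 + 33051)*(((3*sqrt(899))*(1/86) - 78/4943) + 11093) = -9000*((3*sqrt(899)/86 - 78/4943) + 11093) = -9000*((-78/4943 + 3*sqrt(899)/86) + 11093) = -9000*(54832621/4943 + 3*sqrt(899)/86) = -493493589000/4943 - 13500*sqrt(899)/43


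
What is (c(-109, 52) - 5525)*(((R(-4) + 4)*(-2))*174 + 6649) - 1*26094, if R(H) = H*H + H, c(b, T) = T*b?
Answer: -12125727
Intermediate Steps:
R(H) = H + H**2 (R(H) = H**2 + H = H + H**2)
(c(-109, 52) - 5525)*(((R(-4) + 4)*(-2))*174 + 6649) - 1*26094 = (52*(-109) - 5525)*(((-4*(1 - 4) + 4)*(-2))*174 + 6649) - 1*26094 = (-5668 - 5525)*(((-4*(-3) + 4)*(-2))*174 + 6649) - 26094 = -11193*(((12 + 4)*(-2))*174 + 6649) - 26094 = -11193*((16*(-2))*174 + 6649) - 26094 = -11193*(-32*174 + 6649) - 26094 = -11193*(-5568 + 6649) - 26094 = -11193*1081 - 26094 = -12099633 - 26094 = -12125727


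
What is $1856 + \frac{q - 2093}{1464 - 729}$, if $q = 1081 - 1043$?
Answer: $\frac{90807}{49} \approx 1853.2$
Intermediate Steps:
$q = 38$ ($q = 1081 - 1043 = 38$)
$1856 + \frac{q - 2093}{1464 - 729} = 1856 + \frac{38 - 2093}{1464 - 729} = 1856 - \frac{2055}{735} = 1856 - \frac{137}{49} = \frac{90807}{49}$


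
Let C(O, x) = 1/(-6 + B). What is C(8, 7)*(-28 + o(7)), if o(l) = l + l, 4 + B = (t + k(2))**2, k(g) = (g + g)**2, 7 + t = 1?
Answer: -7/45 ≈ -0.15556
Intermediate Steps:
t = -6 (t = -7 + 1 = -6)
k(g) = 4*g**2 (k(g) = (2*g)**2 = 4*g**2)
B = 96 (B = -4 + (-6 + 4*2**2)**2 = -4 + (-6 + 4*4)**2 = -4 + (-6 + 16)**2 = -4 + 10**2 = -4 + 100 = 96)
o(l) = 2*l
C(O, x) = 1/90 (C(O, x) = 1/(-6 + 96) = 1/90)
C(8, 7)*(-28 + o(7)) = (-28 + 2*7)/90 = (-28 + 14)/90 = (1/90)*(-14) = -7/45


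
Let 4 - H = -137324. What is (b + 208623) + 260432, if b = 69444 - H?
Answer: 401171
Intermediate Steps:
H = 137328 (H = 4 - 1*(-137324) = 4 + 137324 = 137328)
b = -67884 (b = 69444 - 1*137328 = 69444 - 137328 = -67884)
(b + 208623) + 260432 = (-67884 + 208623) + 260432 = 140739 + 260432 = 401171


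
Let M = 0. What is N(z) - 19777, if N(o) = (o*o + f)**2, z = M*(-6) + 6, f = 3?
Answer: -18256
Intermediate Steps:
z = 6 (z = 0*(-6) + 6 = 0 + 6 = 6)
N(o) = (3 + o**2)**2 (N(o) = (o*o + 3)**2 = (o**2 + 3)**2 = (3 + o**2)**2)
N(z) - 19777 = (3 + 6**2)**2 - 19777 = (3 + 36)**2 - 19777 = 39**2 - 19777 = 1521 - 19777 = -18256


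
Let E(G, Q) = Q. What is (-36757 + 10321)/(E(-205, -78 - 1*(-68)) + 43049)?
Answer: -26436/43039 ≈ -0.61423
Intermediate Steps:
(-36757 + 10321)/(E(-205, -78 - 1*(-68)) + 43049) = (-36757 + 10321)/((-78 - 1*(-68)) + 43049) = -26436/((-78 + 68) + 43049) = -26436/(-10 + 43049) = -26436/43039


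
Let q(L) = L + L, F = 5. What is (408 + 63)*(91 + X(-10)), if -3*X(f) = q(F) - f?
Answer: 39721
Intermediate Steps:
q(L) = 2*L
X(f) = -10/3 + f/3 (X(f) = -(2*5 - f)/3 = -(10 - f)/3 = -10/3 + f/3)
(408 + 63)*(91 + X(-10)) = (408 + 63)*(91 + (-10/3 + (⅓)*(-10))) = 471*(91 + (-10/3 - 10/3)) = 471*(91 - 20/3) = 471*(253/3) = 39721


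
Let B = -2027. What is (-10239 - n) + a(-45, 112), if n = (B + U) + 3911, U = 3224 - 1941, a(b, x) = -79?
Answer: -13485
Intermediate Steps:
U = 1283
n = 3167 (n = (-2027 + 1283) + 3911 = -744 + 3911 = 3167)
(-10239 - n) + a(-45, 112) = (-10239 - 1*3167) - 79 = (-10239 - 3167) - 79 = -13406 - 79 = -13485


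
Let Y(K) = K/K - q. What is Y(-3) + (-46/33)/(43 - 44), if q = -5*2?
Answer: 409/33 ≈ 12.394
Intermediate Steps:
q = -10
Y(K) = 11 (Y(K) = K/K - 1*(-10) = 1 + 10 = 11)
Y(-3) + (-46/33)/(43 - 44) = 11 + (-46/33)/(43 - 44) = 11 + (-46*1/33)/(-1) = 11 - 1*(-46/33) = 11 + 46/33 = 409/33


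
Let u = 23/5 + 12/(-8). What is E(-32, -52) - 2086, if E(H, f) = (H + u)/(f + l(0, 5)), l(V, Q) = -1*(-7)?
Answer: -938411/450 ≈ -2085.4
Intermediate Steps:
l(V, Q) = 7
u = 31/10 (u = 23*(⅕) + 12*(-⅛) = 23/5 - 3/2 = 31/10 ≈ 3.1000)
E(H, f) = (31/10 + H)/(7 + f) (E(H, f) = (H + 31/10)/(f + 7) = (31/10 + H)/(7 + f))
E(-32, -52) - 2086 = (31/10 - 32)/(7 - 52) - 2086 = -289/10/(-45) - 2086 = -1/45*(-289/10) - 2086 = 289/450 - 2086 = -938411/450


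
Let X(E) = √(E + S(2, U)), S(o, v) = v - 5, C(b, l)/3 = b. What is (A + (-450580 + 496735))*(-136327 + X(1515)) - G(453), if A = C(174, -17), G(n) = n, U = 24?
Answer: -6363335832 + 46677*√1534 ≈ -6.3615e+9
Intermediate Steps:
C(b, l) = 3*b
S(o, v) = -5 + v
X(E) = √(19 + E) (X(E) = √(E + (-5 + 24)) = √(E + 19) = √(19 + E))
A = 522 (A = 3*174 = 522)
(A + (-450580 + 496735))*(-136327 + X(1515)) - G(453) = (522 + (-450580 + 496735))*(-136327 + √(19 + 1515)) - 1*453 = (522 + 46155)*(-136327 + √1534) - 453 = 46677*(-136327 + √1534) - 453 = (-6363335379 + 46677*√1534) - 453 = -6363335832 + 46677*√1534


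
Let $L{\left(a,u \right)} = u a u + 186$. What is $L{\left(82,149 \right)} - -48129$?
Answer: $1868797$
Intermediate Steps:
$L{\left(a,u \right)} = 186 + a u^{2}$ ($L{\left(a,u \right)} = a u u + 186 = a u^{2} + 186 = 186 + a u^{2}$)
$L{\left(82,149 \right)} - -48129 = \left(186 + 82 \cdot 149^{2}\right) - -48129 = \left(186 + 82 \cdot 22201\right) + 48129 = \left(186 + 1820482\right) + 48129 = 1820668 + 48129 = 1868797$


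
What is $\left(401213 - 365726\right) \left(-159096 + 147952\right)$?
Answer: $-395467128$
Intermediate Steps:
$\left(401213 - 365726\right) \left(-159096 + 147952\right) = 35487 \left(-11144\right) = -395467128$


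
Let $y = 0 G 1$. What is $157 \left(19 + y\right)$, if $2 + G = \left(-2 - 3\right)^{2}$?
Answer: $2983$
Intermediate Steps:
$G = 23$ ($G = -2 + \left(-2 - 3\right)^{2} = -2 + \left(-5\right)^{2} = -2 + 25 = 23$)
$y = 0$ ($y = 0 \cdot 23 \cdot 1 = 0 \cdot 1 = 0$)
$157 \left(19 + y\right) = 157 \left(19 + 0\right) = 157 \cdot 19 = 2983$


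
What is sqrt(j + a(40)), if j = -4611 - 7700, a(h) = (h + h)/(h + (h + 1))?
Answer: I*sqrt(997111)/9 ≈ 110.95*I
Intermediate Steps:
a(h) = 2*h/(1 + 2*h) (a(h) = (2*h)/(h + (1 + h)) = (2*h)/(1 + 2*h) = 2*h/(1 + 2*h))
j = -12311
sqrt(j + a(40)) = sqrt(-12311 + 2*40/(1 + 2*40)) = sqrt(-12311 + 2*40/(1 + 80)) = sqrt(-12311 + 2*40/81) = sqrt(-12311 + 2*40*(1/81)) = sqrt(-12311 + 80/81) = sqrt(-997111/81) = I*sqrt(997111)/9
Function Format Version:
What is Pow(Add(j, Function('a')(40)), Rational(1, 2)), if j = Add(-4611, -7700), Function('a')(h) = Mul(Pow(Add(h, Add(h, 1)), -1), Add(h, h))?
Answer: Mul(Rational(1, 9), I, Pow(997111, Rational(1, 2))) ≈ Mul(110.95, I)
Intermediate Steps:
Function('a')(h) = Mul(2, h, Pow(Add(1, Mul(2, h)), -1)) (Function('a')(h) = Mul(Pow(Add(h, Add(1, h)), -1), Mul(2, h)) = Mul(Pow(Add(1, Mul(2, h)), -1), Mul(2, h)) = Mul(2, h, Pow(Add(1, Mul(2, h)), -1)))
j = -12311
Pow(Add(j, Function('a')(40)), Rational(1, 2)) = Pow(Add(-12311, Mul(2, 40, Pow(Add(1, Mul(2, 40)), -1))), Rational(1, 2)) = Pow(Add(-12311, Mul(2, 40, Pow(Add(1, 80), -1))), Rational(1, 2)) = Pow(Add(-12311, Mul(2, 40, Pow(81, -1))), Rational(1, 2)) = Pow(Add(-12311, Mul(2, 40, Rational(1, 81))), Rational(1, 2)) = Pow(Add(-12311, Rational(80, 81)), Rational(1, 2)) = Pow(Rational(-997111, 81), Rational(1, 2)) = Mul(Rational(1, 9), I, Pow(997111, Rational(1, 2)))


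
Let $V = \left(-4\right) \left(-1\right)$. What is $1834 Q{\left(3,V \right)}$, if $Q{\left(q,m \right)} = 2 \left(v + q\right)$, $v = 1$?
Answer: $14672$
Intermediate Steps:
$V = 4$
$Q{\left(q,m \right)} = 2 + 2 q$ ($Q{\left(q,m \right)} = 2 \left(1 + q\right) = 2 + 2 q$)
$1834 Q{\left(3,V \right)} = 1834 \left(2 + 2 \cdot 3\right) = 1834 \left(2 + 6\right) = 1834 \cdot 8 = 14672$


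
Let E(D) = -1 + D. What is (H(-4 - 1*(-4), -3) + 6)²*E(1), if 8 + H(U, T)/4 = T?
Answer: 0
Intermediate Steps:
H(U, T) = -32 + 4*T
(H(-4 - 1*(-4), -3) + 6)²*E(1) = ((-32 + 4*(-3)) + 6)²*(-1 + 1) = ((-32 - 12) + 6)²*0 = (-44 + 6)²*0 = (-38)²*0 = 1444*0 = 0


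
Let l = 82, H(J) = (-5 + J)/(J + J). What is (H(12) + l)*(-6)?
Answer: -1975/4 ≈ -493.75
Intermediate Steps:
H(J) = (-5 + J)/(2*J) (H(J) = (-5 + J)/((2*J)) = (-5 + J)*(1/(2*J)) = (-5 + J)/(2*J))
(H(12) + l)*(-6) = ((½)*(-5 + 12)/12 + 82)*(-6) = ((½)*(1/12)*7 + 82)*(-6) = (7/24 + 82)*(-6) = (1975/24)*(-6) = -1975/4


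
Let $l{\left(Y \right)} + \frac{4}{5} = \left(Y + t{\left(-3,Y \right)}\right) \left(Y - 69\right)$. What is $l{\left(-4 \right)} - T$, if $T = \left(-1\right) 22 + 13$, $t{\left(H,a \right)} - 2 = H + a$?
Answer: $\frac{3326}{5} \approx 665.2$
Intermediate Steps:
$t{\left(H,a \right)} = 2 + H + a$ ($t{\left(H,a \right)} = 2 + \left(H + a\right) = 2 + H + a$)
$l{\left(Y \right)} = - \frac{4}{5} + \left(-1 + 2 Y\right) \left(-69 + Y\right)$ ($l{\left(Y \right)} = - \frac{4}{5} + \left(Y + \left(2 - 3 + Y\right)\right) \left(Y - 69\right) = - \frac{4}{5} + \left(Y + \left(-1 + Y\right)\right) \left(-69 + Y\right) = - \frac{4}{5} + \left(-1 + 2 Y\right) \left(-69 + Y\right)$)
$T = -9$ ($T = -22 + 13 = -9$)
$l{\left(-4 \right)} - T = \left(\frac{341}{5} - -556 + 2 \left(-4\right)^{2}\right) - -9 = \left(\frac{341}{5} + 556 + 2 \cdot 16\right) + 9 = \left(\frac{341}{5} + 556 + 32\right) + 9 = \frac{3281}{5} + 9 = \frac{3326}{5}$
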